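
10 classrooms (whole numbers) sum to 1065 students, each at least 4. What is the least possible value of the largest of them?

Some value must be at least ⌈1065/10⌉ = 107, since 10 × 106 = 1060 < 1065.
Equality holds with 5 values of 107 and 5 values of 106.

107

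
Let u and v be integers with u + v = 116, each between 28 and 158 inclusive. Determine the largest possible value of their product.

3364

With u + v fixed, uv peaks when the two are closest together.
Taking u = 58 and v = 58 (both in [28, 158]) gives uv = 3364.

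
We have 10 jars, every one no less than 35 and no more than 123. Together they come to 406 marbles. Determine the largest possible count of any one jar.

To make one jar as large as possible, make the other 9 as small as possible.
The other 9 contribute at least 9 × 35 = 315, leaving at most 406 − 315 = 91.
Since 91 ≤ 123, this is achievable: one at 91 and 9 at 35.

91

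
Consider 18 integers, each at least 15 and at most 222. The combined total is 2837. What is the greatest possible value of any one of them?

222

To make one integer as large as possible, make the other 17 as small as possible.
The other 17 contribute at least 17 × 15 = 255, leaving at most 2837 − 255 = 2582.
But each integer is capped at 222, so the maximum is 222.
Achievable: one at 222 and the other 17 totalling 2615, which fits since 17 × 15 ≤ 2615 ≤ 17 × 222.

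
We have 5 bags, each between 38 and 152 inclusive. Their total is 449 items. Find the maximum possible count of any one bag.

152

To make one bag as large as possible, make the other 4 as small as possible.
The other 4 contribute at least 4 × 38 = 152, leaving at most 449 − 152 = 297.
But each bag is capped at 152, so the maximum is 152.
Achievable: one at 152 and the other 4 totalling 297, which fits since 4 × 38 ≤ 297 ≤ 4 × 152.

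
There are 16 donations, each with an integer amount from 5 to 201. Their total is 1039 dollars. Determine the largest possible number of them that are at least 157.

6

With k values at 157 or above and the rest at least 5, the sum is at least 80 + 152k.
Since the sum is 1039, we need 152k ≤ 959, i.e. k ≤ 6.
k = 6 is achieved by 6 values at 157 and 10 at 5, total 992; add 47 to one value (staying below 157) to reach 1039.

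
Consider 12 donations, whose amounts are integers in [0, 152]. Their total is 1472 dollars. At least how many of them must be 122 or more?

1

Each value short of 122 is at most 121, costing at least 152 − 121 = 31 against the maximum total of 1824.
We can afford to lose at most 1824 − 1472 = 352, so at most ⌊352/31⌋ = 11 fall short, and at least 1 are ≥ 122.
Exactly 1 works: 1 value at 152 and 11 at 121 total 1483; lower one of the high values by 11 (still ≥ 122) to hit 1472.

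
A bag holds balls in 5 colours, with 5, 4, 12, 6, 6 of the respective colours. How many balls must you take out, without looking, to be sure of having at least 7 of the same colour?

In the worst case you take as many as possible of each colour without reaching 7: 5 + 4 + 6 + 6 + 6 = 27.
The next one must give 7 of some colour, so 27 + 1 = 28.

28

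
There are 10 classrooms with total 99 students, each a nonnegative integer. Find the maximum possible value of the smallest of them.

The average is 99/10 < 10, so some value is ≤ 9.
Equality holds with 1 value of 9 and 9 values of 10.

9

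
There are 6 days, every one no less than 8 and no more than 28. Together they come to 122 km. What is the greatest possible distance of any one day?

Maximizing one value means minimizing the remaining 5.
The other 5 contribute at least 5 × 8 = 40, leaving at most 122 − 40 = 82.
But each day is capped at 28, so the maximum is 28.
Achievable: one at 28 and the other 5 totalling 94, which fits since 5 × 8 ≤ 94 ≤ 5 × 28.

28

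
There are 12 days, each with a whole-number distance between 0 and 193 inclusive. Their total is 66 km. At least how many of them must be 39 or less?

Each value above 39 is at least 40, contributing at least 40 − 0 = 40 above the floor 0.
The sum exceeds the floor total 0 by 66, so at most ⌊66/40⌋ = 1 exceed 39, and at least 11 are ≤ 39.
Exactly 11 works: 11 values at 0 and 1 at 40 total 40; raise one of the low values by 26 (still ≤ 39) to hit 66.

11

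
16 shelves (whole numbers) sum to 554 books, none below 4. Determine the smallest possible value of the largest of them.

The average is 554/16 > 34, so not all 16 can be 34 or less; the largest is ≥ 35.
Taking 6 copies of 34 and 10 copies of 35 gives exactly 554, so 35 is attained.

35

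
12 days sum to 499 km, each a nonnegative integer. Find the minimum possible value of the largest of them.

42

Some value must be at least ⌈499/12⌉ = 42, since 12 × 41 = 492 < 499.
Taking 5 copies of 41 and 7 copies of 42 gives exactly 499, so 42 is attained.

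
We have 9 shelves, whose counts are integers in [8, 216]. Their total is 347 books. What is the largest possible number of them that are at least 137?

2

Suppose k of them are at least 137. Those contribute at least 137 each and the other 9 − k at least 8 each.
So the total is at least 137k + 8(9 − k) = 72 + 129k. This must be ≤ 347, giving k ≤ 2.
k = 2 is achieved by 2 values at 137 and 7 at 8, total 330; add 17 to one value (staying below 137) to reach 347.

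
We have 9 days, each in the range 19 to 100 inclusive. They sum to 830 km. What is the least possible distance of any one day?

30

Minimizing one value means maximizing the remaining 8.
The other 8 contribute at most 8 × 100 = 800, leaving at least 830 − 800 = 30.
Since 30 ≥ 19, this is achievable: one at 30 and 8 at 100.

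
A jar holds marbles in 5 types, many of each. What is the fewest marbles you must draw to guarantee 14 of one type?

66

You could draw 13 of every type without reaching 14 of any — 65 in all.
One more forces 14 of some type, so 65 + 1 = 66.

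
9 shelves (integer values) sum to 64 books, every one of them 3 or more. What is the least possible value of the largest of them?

The average is 64/9 > 7, so not all 9 can be 7 or less; the largest is ≥ 8.
Equality holds with 1 value of 8 and 8 values of 7.

8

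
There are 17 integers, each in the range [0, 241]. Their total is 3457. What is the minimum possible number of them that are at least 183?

7

Each value short of 183 is at most 182, costing at least 241 − 182 = 59 against the maximum total of 4097.
We can afford to lose at most 4097 − 3457 = 640, so at most ⌊640/59⌋ = 10 fall short, and at least 7 are ≥ 183.
Exactly 7 works: 7 values at 241 and 10 at 182 total 3507; lower one of the high values by 50 (still ≥ 183) to hit 3457.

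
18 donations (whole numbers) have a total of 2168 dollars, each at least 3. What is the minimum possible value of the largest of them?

If every one of the 18 were at most 120, the total would be at most 18 × 120 = 2160 < 2168.
Taking 10 copies of 120 and 8 copies of 121 gives exactly 2168, so 121 is attained.

121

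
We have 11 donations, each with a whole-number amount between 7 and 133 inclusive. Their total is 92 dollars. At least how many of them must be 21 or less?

Let j be the number exceeding 21. Then the total is ≥ 22·j + 7·(11 − j) = 77 + 15j.
So 15j ≤ 15 and j ≤ 1; hence at least 11 − 1 = 10 are ≤ 21.
Exactly 10 works: 10 values at 7 and 1 at 22 total 92.

10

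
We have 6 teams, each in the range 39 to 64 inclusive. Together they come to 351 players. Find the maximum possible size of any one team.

To make one team as large as possible, make the other 5 as small as possible.
The other 5 contribute at least 5 × 39 = 195, leaving at most 351 − 195 = 156.
But each team is capped at 64, so the maximum is 64.
Achievable: one at 64 and the other 5 totalling 287, which fits since 5 × 39 ≤ 287 ≤ 5 × 64.

64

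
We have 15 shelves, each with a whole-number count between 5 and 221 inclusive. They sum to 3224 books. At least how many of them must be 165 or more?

14

If only k of them are at least 165, the other 15 − k are at most 164, so the total is at most k·221 + (15 − k)·164.
This must reach 3224, so k·221 + (15 − k)·164 ≥ 3224, giving k ≥ 14.
Exactly 14 works: 14 values at 221 and 1 at 164 total 3258; lower one of the high values by 34 (still ≥ 165) to hit 3224.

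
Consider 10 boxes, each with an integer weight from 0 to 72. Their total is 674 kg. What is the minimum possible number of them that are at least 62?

6

Each value short of 62 is at most 61, costing at least 72 − 61 = 11 against the maximum total of 720.
We can afford to lose at most 720 − 674 = 46, so at most ⌊46/11⌋ = 4 fall short, and at least 6 are ≥ 62.
Exactly 6 works: 6 values at 72 and 4 at 61 total 676; lower one of the high values by 2 (still ≥ 62) to hit 674.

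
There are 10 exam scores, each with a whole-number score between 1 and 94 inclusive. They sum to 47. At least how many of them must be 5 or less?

3

If only k of them are at most 5, the other 10 − k are at least 6, so the total is at least (10 − k)·6 + k·1.
This is ≤ 47, so (10 − k)·6 + 1k ≤ 47, which gives k ≥ 3.
Exactly 3 works: 3 values at 1 and 7 at 6 total 45; raise one of the low values by 2 (still ≤ 5) to hit 47.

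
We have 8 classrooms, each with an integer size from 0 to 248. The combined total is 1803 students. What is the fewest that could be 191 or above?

5

If only k of them are at least 191, the other 8 − k are at most 190, so the total is at most k·248 + (8 − k)·190.
This must reach 1803, so k·248 + (8 − k)·190 ≥ 1803, giving k ≥ 5.
Exactly 5 works: 5 values at 248 and 3 at 190 total 1810; lower one of the high values by 7 (still ≥ 191) to hit 1803.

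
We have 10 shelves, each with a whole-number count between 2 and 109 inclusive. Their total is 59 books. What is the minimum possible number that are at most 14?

7

Let j be the number exceeding 14. Then the total is ≥ 15·j + 2·(10 − j) = 20 + 13j.
So 13j ≤ 39 and j ≤ 3; hence at least 10 − 3 = 7 are ≤ 14.
Exactly 7 works: 7 values at 2 and 3 at 15 total 59.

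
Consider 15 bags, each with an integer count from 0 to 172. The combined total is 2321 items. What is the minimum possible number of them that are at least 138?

8

Suppose at most 15 − j of them reach 138; then j values are ≤ 137 and the rest ≤ 172.
The total is then ≤ 137·j + 172·(15 − j) = 2580 − 35j. For this to be ≥ 2321 we need j ≤ 7, so at least 15 − 7 = 8 must reach 138.
Exactly 8 works: 8 values at 172 and 7 at 137 total 2335; lower one of the high values by 14 (still ≥ 138) to hit 2321.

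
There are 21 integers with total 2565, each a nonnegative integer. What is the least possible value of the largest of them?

If every one of the 21 were at most 122, the total would be at most 21 × 122 = 2562 < 2565.
Taking 18 copies of 122 and 3 copies of 123 gives exactly 2565, so 123 is attained.

123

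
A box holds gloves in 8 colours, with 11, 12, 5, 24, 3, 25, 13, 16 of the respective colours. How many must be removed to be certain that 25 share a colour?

109

In the worst case you take as many as possible of each colour without reaching 25: 11 + 12 + 5 + 24 + 3 + 24 + 13 + 16 = 108.
The next one must give 25 of some colour, so 108 + 1 = 109.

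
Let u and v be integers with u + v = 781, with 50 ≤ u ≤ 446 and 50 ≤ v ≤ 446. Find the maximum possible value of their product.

152490

With u + v fixed, uv peaks when the two are closest together.
Taking u = 390 and v = 391 (both in [50, 446]) gives uv = 152490.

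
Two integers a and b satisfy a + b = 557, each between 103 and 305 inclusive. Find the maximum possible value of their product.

77562

With a + b fixed, ab peaks when the two are closest together.
Taking a = 278 and b = 279 (both in [103, 305]) gives ab = 77562.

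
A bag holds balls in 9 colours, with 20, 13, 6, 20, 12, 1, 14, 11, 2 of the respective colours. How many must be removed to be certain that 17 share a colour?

In the worst case you take as many as possible of each colour without reaching 17: 16 + 13 + 6 + 16 + 12 + 1 + 14 + 11 + 2 = 91.
The next one must give 17 of some colour, so 91 + 1 = 92.

92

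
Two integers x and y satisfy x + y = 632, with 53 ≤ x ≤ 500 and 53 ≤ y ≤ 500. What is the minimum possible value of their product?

xy = x(632 − x) is concave in x, so over [132, 500] it is minimized at an endpoint.
At the endpoint x = 132, y = 632 − 132 = 500, so xy = 132 × 500 = 66000.

66000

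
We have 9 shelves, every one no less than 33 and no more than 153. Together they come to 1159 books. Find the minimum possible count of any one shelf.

33

To make one shelf as small as possible, make the other 8 as large as possible.
The other 8 can take up 8 × 153 = 1224 ≥ 1159 − 33, so one shelf can sit at its floor of 33.
Achievable: one at 33 and the other 8 totalling 1126, which fits since 8 × 33 ≤ 1126 ≤ 8 × 153.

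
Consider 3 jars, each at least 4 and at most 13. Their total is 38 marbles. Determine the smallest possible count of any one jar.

Minimizing one value means maximizing the remaining 2.
The other 2 contribute at most 2 × 13 = 26, leaving at least 38 − 26 = 12.
Since 12 ≥ 4, this is achievable: one at 12 and 2 at 13.

12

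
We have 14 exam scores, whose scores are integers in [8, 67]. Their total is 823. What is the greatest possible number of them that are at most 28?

2

Suppose k of them are at most 28. Those contribute at most 28 each and the rest at most 67 each.
So the total is at most 28k + 67(14 − k) = 938 − 39k. This must still be ≥ 823, so k ≤ 2.
k = 2 is achieved by 2 values at 28 and 12 at 67, total 860; lower one of the 67's by 37 (still > 28) to reach 823.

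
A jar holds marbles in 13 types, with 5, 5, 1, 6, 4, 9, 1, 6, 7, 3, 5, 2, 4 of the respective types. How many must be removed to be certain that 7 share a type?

55

In the worst case you take as many as possible of each type without reaching 7: 5 + 5 + 1 + 6 + 4 + 6 + 1 + 6 + 6 + 3 + 5 + 2 + 4 = 54.
The next one must give 7 of some type, so 54 + 1 = 55.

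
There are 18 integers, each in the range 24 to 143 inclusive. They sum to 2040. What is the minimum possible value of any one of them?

To make one integer as small as possible, make the other 17 as large as possible.
The other 17 can take up 17 × 143 = 2431 ≥ 2040 − 24, so one integer can sit at its floor of 24.
Achievable: one at 24 and the other 17 totalling 2016, which fits since 17 × 24 ≤ 2016 ≤ 17 × 143.

24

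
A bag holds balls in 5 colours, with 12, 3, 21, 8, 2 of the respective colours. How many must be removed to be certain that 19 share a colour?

44

In the worst case you take as many as possible of each colour without reaching 19: 12 + 3 + 18 + 8 + 2 = 43.
The next one must give 19 of some colour, so 43 + 1 = 44.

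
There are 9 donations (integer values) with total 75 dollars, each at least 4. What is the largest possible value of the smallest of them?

The average is 75/9 < 9, so some value is ≤ 8.
Equality holds with 6 values of 8 and 3 values of 9.

8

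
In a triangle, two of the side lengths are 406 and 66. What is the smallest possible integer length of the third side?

The third side must exceed |406 − 66| = 340.
The smallest integer above 340 is 341.

341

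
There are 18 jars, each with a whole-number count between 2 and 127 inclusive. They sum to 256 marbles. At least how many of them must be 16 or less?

4

Each value above 16 is at least 17, contributing at least 17 − 2 = 15 above the floor 2.
The sum exceeds the floor total 36 by 220, so at most ⌊220/15⌋ = 14 exceed 16, and at least 4 are ≤ 16.
Exactly 4 works: 4 values at 2 and 14 at 17 total 246; raise one of the low values by 10 (still ≤ 16) to hit 256.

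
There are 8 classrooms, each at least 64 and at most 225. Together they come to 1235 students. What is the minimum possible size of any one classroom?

Minimizing one value means maximizing the remaining 7.
The other 7 can take up 7 × 225 = 1575 ≥ 1235 − 64, so one classroom can sit at its floor of 64.
Achievable: one at 64 and the other 7 totalling 1171, which fits since 7 × 64 ≤ 1171 ≤ 7 × 225.

64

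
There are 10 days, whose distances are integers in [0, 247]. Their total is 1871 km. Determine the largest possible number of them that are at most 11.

Each value at 11 or below falls at least 247 − 11 = 236 short of the ceiling 247.
The ceiling total is 10 × 247 = 2470, and we need 1871, so at most ⌊(2470 − 1871)/236⌋ = 2 can be that low.
k = 2 is achieved by 2 values at 11 and 8 at 247, total 1998; lower one of the 247's by 127 (still > 11) to reach 1871.

2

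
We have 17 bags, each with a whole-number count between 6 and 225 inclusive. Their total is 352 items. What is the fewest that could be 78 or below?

Each value above 78 is at least 79, contributing at least 79 − 6 = 73 above the floor 6.
The sum exceeds the floor total 102 by 250, so at most ⌊250/73⌋ = 3 exceed 78, and at least 14 are ≤ 78.
Exactly 14 works: 14 values at 6 and 3 at 79 total 321; raise one of the low values by 31 (still ≤ 78) to hit 352.

14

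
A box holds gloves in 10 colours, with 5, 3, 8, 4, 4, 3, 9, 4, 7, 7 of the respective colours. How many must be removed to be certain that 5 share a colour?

In the worst case you take as many as possible of each colour without reaching 5: 4 + 3 + 4 + 4 + 4 + 3 + 4 + 4 + 4 + 4 = 38.
The next one must give 5 of some colour, so 38 + 1 = 39.

39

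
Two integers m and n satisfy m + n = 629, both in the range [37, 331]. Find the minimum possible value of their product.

mn = m(629 − m) is concave in m, so over [298, 331] it is minimized at an endpoint.
The extreme feasible split is m = 298, n = 331, giving mn = 98638.

98638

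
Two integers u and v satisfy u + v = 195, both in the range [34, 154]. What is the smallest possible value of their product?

uv = u(195 − u) is concave in u, so over [41, 154] it is minimized at an endpoint.
The extreme feasible split is u = 41, v = 154, giving uv = 6314.

6314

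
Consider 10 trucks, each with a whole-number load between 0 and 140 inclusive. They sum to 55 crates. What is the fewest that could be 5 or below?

1

Let j be the number exceeding 5. Then the total is ≥ 6·j + 0·(10 − j) = 0 + 6j.
So 6j ≤ 55 and j ≤ 9; hence at least 10 − 9 = 1 are ≤ 5.
Exactly 1 works: 1 value at 0 and 9 at 6 total 54; raise one of the low values by 1 (still ≤ 5) to hit 55.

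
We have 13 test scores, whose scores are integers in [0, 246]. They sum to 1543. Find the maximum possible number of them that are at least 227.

6

Suppose k of them are at least 227. Those contribute at least 227 each and the other 13 − k at least 0 each.
So the total is at least 227k + 0(13 − k) = 0 + 227k. This must be ≤ 1543, giving k ≤ 6.
k = 6 is achieved by 6 values at 227 and 7 at 0, total 1362; add 181 to one value (staying below 227) to reach 1543.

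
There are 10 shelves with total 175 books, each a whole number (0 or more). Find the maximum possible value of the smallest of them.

The average is 175/10 < 18, so some value is ≤ 17.
Equality holds with 5 values of 17 and 5 values of 18.

17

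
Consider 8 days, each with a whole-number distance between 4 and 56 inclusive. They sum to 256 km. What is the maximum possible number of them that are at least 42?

Suppose k of them are at least 42. Those contribute at least 42 each and the other 8 − k at least 4 each.
So the total is at least 42k + 4(8 − k) = 32 + 38k. This must be ≤ 256, giving k ≤ 5.
k = 5 is achieved by 5 values at 42 and 3 at 4, total 222; add 34 to one value (staying below 42) to reach 256.

5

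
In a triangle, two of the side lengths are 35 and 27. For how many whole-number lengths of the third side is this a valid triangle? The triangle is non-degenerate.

53

The triangle inequality gives |35 − 27| < c < 35 + 27, i.e. 8 < c < 62.
So c can be any integer from 9 to 61: 53 values.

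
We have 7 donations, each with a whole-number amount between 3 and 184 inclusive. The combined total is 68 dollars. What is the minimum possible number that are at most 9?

Each value above 9 is at least 10, contributing at least 10 − 3 = 7 above the floor 3.
The sum exceeds the floor total 21 by 47, so at most ⌊47/7⌋ = 6 exceed 9, and at least 1 are ≤ 9.
Exactly 1 works: 1 value at 3 and 6 at 10 total 63; raise one of the low values by 5 (still ≤ 9) to hit 68.

1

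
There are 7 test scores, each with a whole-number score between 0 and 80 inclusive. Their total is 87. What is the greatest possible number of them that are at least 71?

With k values at 71 or above and the rest at least 0, the sum is at least 0 + 71k.
Since the sum is 87, we need 71k ≤ 87, i.e. k ≤ 1.
k = 1 is achieved by 1 value at 71 and 6 at 0, total 71; add 16 to one value (staying below 71) to reach 87.

1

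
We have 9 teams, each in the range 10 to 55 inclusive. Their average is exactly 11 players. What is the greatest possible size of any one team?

To make one team as large as possible, make the other 8 as small as possible.
The total is 9 × 11 = 99.
The other 8 contribute at least 8 × 10 = 80, leaving at most 99 − 80 = 19.
Since 19 ≤ 55, this is achievable: one at 19 and 8 at 10.

19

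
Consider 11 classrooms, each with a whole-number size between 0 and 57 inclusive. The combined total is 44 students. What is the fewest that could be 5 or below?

4

If only k of them are at most 5, the other 11 − k are at least 6, so the total is at least (11 − k)·6 + k·0.
This is ≤ 44, so (11 − k)·6 + 0k ≤ 44, which gives k ≥ 4.
Exactly 4 works: 4 values at 0 and 7 at 6 total 42; raise one of the low values by 2 (still ≤ 5) to hit 44.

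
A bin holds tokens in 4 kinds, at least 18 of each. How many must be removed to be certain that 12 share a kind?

45

You could draw 11 of every kind without reaching 12 of any — 44 in all.
One more forces 12 of some kind, so 44 + 1 = 45.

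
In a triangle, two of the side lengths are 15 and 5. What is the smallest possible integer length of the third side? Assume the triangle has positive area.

11

The third side must exceed |15 − 5| = 10.
The smallest integer above 10 is 11.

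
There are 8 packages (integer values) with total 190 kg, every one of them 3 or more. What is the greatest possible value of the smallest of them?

The average is 190/8 < 24, so some value is ≤ 23.
Taking 2 copies of 23 and 6 copies of 24 gives exactly 190, so 23 is attained.

23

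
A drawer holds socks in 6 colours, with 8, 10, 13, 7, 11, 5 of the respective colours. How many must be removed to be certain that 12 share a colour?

53

In the worst case you take as many as possible of each colour without reaching 12: 8 + 10 + 11 + 7 + 11 + 5 = 52.
The next one must give 12 of some colour, so 52 + 1 = 53.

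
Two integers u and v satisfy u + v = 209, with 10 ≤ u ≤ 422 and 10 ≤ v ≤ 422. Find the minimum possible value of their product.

1990

For a fixed sum, uv is smallest when u and v are as far apart as possible.
At the endpoint u = 10, v = 209 − 10 = 199, so uv = 10 × 199 = 1990.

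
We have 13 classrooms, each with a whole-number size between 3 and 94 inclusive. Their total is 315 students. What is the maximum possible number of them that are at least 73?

3

If k of the values are ≥ 73, the total is ≥ 73k + 3(13 − k).
Setting 73k + 3(13 − k) ≤ 315 gives 70k ≤ 276, so k ≤ 3.
k = 3 is achieved by 3 values at 73 and 10 at 3, total 249; add 66 to one value (staying below 73) to reach 315.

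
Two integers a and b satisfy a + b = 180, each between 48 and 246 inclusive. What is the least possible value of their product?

ab = a(180 − a) is concave in a, so over [48, 132] it is minimized at an endpoint.
At the endpoint a = 48, b = 180 − 48 = 132, so ab = 48 × 132 = 6336.

6336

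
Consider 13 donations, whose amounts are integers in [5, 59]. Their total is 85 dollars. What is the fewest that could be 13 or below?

Each value above 13 is at least 14, contributing at least 14 − 5 = 9 above the floor 5.
The sum exceeds the floor total 65 by 20, so at most ⌊20/9⌋ = 2 exceed 13, and at least 11 are ≤ 13.
Exactly 11 works: 11 values at 5 and 2 at 14 total 83; raise one of the low values by 2 (still ≤ 13) to hit 85.

11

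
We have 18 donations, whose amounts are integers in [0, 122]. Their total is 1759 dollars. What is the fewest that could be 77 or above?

Suppose at most 18 − j of them reach 77; then j values are ≤ 76 and the rest ≤ 122.
The total is then ≤ 76·j + 122·(18 − j) = 2196 − 46j. For this to be ≥ 1759 we need j ≤ 9, so at least 18 − 9 = 9 must reach 77.
Exactly 9 works: 9 values at 122 and 9 at 76 total 1782; lower one of the high values by 23 (still ≥ 77) to hit 1759.

9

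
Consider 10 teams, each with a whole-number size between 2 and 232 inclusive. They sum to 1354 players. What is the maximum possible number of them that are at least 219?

6

If k of the values are ≥ 219, the total is ≥ 219k + 2(10 − k).
Setting 219k + 2(10 − k) ≤ 1354 gives 217k ≤ 1334, so k ≤ 6.
k = 6 is achieved by 6 values at 219 and 4 at 2, total 1322; add 32 to one value (staying below 219) to reach 1354.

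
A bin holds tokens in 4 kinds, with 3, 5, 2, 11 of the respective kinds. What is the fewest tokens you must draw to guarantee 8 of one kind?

18

In the worst case you take as many as possible of each kind without reaching 8: 3 + 5 + 2 + 7 = 17.
The next one must give 8 of some kind, so 17 + 1 = 18.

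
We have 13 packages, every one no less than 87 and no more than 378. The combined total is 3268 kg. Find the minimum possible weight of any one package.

87

To make one package as small as possible, make the other 12 as large as possible.
The other 12 can take up 12 × 378 = 4536 ≥ 3268 − 87, so one package can sit at its floor of 87.
Achievable: one at 87 and the other 12 totalling 3181, which fits since 12 × 87 ≤ 3181 ≤ 12 × 378.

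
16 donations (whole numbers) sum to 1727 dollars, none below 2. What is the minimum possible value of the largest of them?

If every one of the 16 were at most 107, the total would be at most 16 × 107 = 1712 < 1727.
Equality holds with 15 values of 108 and 1 value of 107.

108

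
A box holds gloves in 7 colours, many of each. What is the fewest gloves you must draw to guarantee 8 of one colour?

In the worst case you draw 7 of each of the 7 colours: 7 × 7 = 49.
One more forces 8 of some colour, so 49 + 1 = 50.

50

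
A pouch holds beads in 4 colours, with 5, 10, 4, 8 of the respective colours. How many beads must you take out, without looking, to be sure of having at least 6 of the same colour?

In the worst case you take as many as possible of each colour without reaching 6: 5 + 5 + 4 + 5 = 19.
The next one must give 6 of some colour, so 19 + 1 = 20.

20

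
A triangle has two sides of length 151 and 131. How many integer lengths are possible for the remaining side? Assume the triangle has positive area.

261

The triangle inequality gives |151 − 131| < c < 151 + 131, i.e. 20 < c < 282.
So c can be any integer from 21 to 281: 261 values.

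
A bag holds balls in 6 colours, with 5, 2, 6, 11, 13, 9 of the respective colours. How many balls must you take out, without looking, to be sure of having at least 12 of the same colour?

45

In the worst case you take as many as possible of each colour without reaching 12: 5 + 2 + 6 + 11 + 11 + 9 = 44.
The next one must give 12 of some colour, so 44 + 1 = 45.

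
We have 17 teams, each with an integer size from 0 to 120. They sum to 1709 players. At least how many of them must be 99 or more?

Suppose at most 17 − j of them reach 99; then j values are ≤ 98 and the rest ≤ 120.
The total is then ≤ 98·j + 120·(17 − j) = 2040 − 22j. For this to be ≥ 1709 we need j ≤ 15, so at least 17 − 15 = 2 must reach 99.
Exactly 2 works: 2 values at 120 and 15 at 98 total 1710; lower one of the high values by 1 (still ≥ 99) to hit 1709.

2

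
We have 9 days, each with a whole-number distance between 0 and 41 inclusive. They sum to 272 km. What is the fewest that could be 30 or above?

Suppose at most 9 − j of them reach 30; then j values are ≤ 29 and the rest ≤ 41.
The total is then ≤ 29·j + 41·(9 − j) = 369 − 12j. For this to be ≥ 272 we need j ≤ 8, so at least 9 − 8 = 1 must reach 30.
Exactly 1 works: 1 value at 41 and 8 at 29 total 273; lower one of the high values by 1 (still ≥ 30) to hit 272.

1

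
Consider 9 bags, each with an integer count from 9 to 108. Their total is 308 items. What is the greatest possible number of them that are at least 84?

3

If k of the values are ≥ 84, the total is ≥ 84k + 9(9 − k).
Setting 84k + 9(9 − k) ≤ 308 gives 75k ≤ 227, so k ≤ 3.
k = 3 is achieved by 3 values at 84 and 6 at 9, total 306; add 2 to one value (staying below 84) to reach 308.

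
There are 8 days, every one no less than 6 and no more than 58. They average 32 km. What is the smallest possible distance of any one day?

6

Minimizing one value means maximizing the remaining 7.
The total is 8 × 32 = 256.
The other 7 can take up 7 × 58 = 406 ≥ 256 − 6, so one day can sit at its floor of 6.
Achievable: one at 6 and the other 7 totalling 250, which fits since 7 × 6 ≤ 250 ≤ 7 × 58.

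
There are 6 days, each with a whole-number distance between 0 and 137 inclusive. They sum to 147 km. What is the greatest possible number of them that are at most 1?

Each value at 1 or below falls at least 137 − 1 = 136 short of the ceiling 137.
The ceiling total is 6 × 137 = 822, and we need 147, so at most ⌊(822 − 147)/136⌋ = 4 can be that low.
k = 4 is achieved by 4 values at 1 and 2 at 137, total 278; lower one of the 137's by 131 (still > 1) to reach 147.

4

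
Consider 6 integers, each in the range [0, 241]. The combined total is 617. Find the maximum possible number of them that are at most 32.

3

Each value at 32 or below falls at least 241 − 32 = 209 short of the ceiling 241.
The ceiling total is 6 × 241 = 1446, and we need 617, so at most ⌊(1446 − 617)/209⌋ = 3 can be that low.
k = 3 is achieved by 3 values at 32 and 3 at 241, total 819; lower one of the 241's by 202 (still > 32) to reach 617.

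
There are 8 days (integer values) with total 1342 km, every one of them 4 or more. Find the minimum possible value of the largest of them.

The average is 1342/8 > 167, so not all 8 can be 167 or less; the largest is ≥ 168.
Achievable: 6 of them at 168 and 2 at 167 total 1342.

168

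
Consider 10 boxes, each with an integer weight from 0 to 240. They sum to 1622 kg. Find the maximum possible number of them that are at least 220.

7

If k of the values are ≥ 220, the total is ≥ 220k + 0(10 − k).
Setting 220k + 0(10 − k) ≤ 1622 gives 220k ≤ 1622, so k ≤ 7.
k = 7 is achieved by 7 values at 220 and 3 at 0, total 1540; add 82 to one value (staying below 220) to reach 1622.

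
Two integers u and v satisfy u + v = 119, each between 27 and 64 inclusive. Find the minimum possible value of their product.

3520

uv = u(119 − u) is concave in u, so over [55, 64] it is minimized at an endpoint.
The extreme feasible split is u = 55, v = 64, giving uv = 3520.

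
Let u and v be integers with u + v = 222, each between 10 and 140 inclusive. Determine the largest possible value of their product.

12321

For a fixed sum, the product uv is largest when u and v are as close as possible.
Taking u = 111 and v = 111 (both in [10, 140]) gives uv = 12321.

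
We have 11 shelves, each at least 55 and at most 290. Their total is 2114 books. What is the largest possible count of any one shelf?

Maximizing one value means minimizing the remaining 10.
The other 10 contribute at least 10 × 55 = 550, leaving at most 2114 − 550 = 1564.
But each shelf is capped at 290, so the maximum is 290.
Achievable: one at 290 and the other 10 totalling 1824, which fits since 10 × 55 ≤ 1824 ≤ 10 × 290.

290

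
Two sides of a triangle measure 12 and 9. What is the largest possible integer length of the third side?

20

The third side must be less than 12 + 9 = 21.
The largest integer below 21 is 20.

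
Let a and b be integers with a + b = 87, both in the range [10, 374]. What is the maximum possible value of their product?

For a fixed sum, the product ab is largest when a and b are as close as possible.
Taking a = 43 and b = 44 (both in [10, 374]) gives ab = 1892.

1892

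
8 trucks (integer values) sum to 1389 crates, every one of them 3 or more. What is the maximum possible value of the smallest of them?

173

The average is 1389/8 < 174, so some value is ≤ 173.
Equality holds with 3 values of 173 and 5 values of 174.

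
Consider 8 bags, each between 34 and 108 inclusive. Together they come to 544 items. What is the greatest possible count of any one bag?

Maximizing one value means minimizing the remaining 7.
The other 7 contribute at least 7 × 34 = 238, leaving at most 544 − 238 = 306.
But each bag is capped at 108, so the maximum is 108.
Achievable: one at 108 and the other 7 totalling 436, which fits since 7 × 34 ≤ 436 ≤ 7 × 108.

108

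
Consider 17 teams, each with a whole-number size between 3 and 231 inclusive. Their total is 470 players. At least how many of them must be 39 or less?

Each value above 39 is at least 40, contributing at least 40 − 3 = 37 above the floor 3.
The sum exceeds the floor total 51 by 419, so at most ⌊419/37⌋ = 11 exceed 39, and at least 6 are ≤ 39.
Exactly 6 works: 6 values at 3 and 11 at 40 total 458; raise one of the low values by 12 (still ≤ 39) to hit 470.

6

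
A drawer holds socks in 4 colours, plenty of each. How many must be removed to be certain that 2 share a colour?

5

In the worst case you draw 1 of each of the 4 colours: 4 × 1 = 4.
One more forces 2 of some colour, so 4 + 1 = 5.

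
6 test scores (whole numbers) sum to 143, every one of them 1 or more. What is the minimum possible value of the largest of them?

If every one of the 6 were at most 23, the total would be at most 6 × 23 = 138 < 143.
Achievable: 5 of them at 24 and 1 at 23 total 143.

24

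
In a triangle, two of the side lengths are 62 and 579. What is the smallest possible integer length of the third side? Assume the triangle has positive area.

518

The third side must exceed |62 − 579| = 517.
The smallest integer above 517 is 518.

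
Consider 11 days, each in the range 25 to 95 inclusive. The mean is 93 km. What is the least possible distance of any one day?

73

To make one day as small as possible, make the other 10 as large as possible.
The total is 11 × 93 = 1023.
The other 10 contribute at most 10 × 95 = 950, leaving at least 1023 − 950 = 73.
Since 73 ≥ 25, this is achievable: one at 73 and 10 at 95.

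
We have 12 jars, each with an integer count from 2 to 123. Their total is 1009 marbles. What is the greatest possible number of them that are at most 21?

4

Each value at 21 or below falls at least 123 − 21 = 102 short of the ceiling 123.
The ceiling total is 12 × 123 = 1476, and we need 1009, so at most ⌊(1476 − 1009)/102⌋ = 4 can be that low.
k = 4 is achieved by 4 values at 21 and 8 at 123, total 1068; lower one of the 123's by 59 (still > 21) to reach 1009.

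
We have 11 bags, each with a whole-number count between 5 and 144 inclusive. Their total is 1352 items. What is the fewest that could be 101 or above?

6

If only k of them are at least 101, the other 11 − k are at most 100, so the total is at most k·144 + (11 − k)·100.
This must reach 1352, so k·144 + (11 − k)·100 ≥ 1352, giving k ≥ 6.
Exactly 6 works: 6 values at 144 and 5 at 100 total 1364; lower one of the high values by 12 (still ≥ 101) to hit 1352.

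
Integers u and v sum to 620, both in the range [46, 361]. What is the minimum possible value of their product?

93499

For a fixed sum, uv is smallest when u and v are as far apart as possible.
The extreme feasible split is u = 259, v = 361, giving uv = 93499.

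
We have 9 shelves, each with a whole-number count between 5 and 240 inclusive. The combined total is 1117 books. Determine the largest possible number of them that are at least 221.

4

With k values at 221 or above and the rest at least 5, the sum is at least 45 + 216k.
Since the sum is 1117, we need 216k ≤ 1072, i.e. k ≤ 4.
k = 4 is achieved by 4 values at 221 and 5 at 5, total 909; add 208 to one value (staying below 221) to reach 1117.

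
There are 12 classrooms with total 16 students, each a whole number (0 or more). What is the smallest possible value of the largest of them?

The average is 16/12 > 1, so not all 12 can be 1 or less; the largest is ≥ 2.
Achievable: 4 of them at 2 and 8 at 1 total 16.

2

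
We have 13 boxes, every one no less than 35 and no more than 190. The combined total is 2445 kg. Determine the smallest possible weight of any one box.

To make one box as small as possible, make the other 12 as large as possible.
The other 12 contribute at most 12 × 190 = 2280, leaving at least 2445 − 2280 = 165.
Since 165 ≥ 35, this is achievable: one at 165 and 12 at 190.

165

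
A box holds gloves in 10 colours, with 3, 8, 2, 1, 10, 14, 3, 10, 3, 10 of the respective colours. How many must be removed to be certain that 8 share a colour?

In the worst case you take as many as possible of each colour without reaching 8: 3 + 7 + 2 + 1 + 7 + 7 + 3 + 7 + 3 + 7 = 47.
The next one must give 8 of some colour, so 47 + 1 = 48.

48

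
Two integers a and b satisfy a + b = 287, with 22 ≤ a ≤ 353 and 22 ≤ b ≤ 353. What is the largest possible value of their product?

20592

For a fixed sum, the product ab is largest when a and b are as close as possible.
Taking a = 143 and b = 144 (both in [22, 353]) gives ab = 20592.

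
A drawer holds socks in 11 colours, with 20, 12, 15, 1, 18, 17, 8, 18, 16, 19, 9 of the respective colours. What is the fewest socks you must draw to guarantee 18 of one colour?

147

In the worst case you take as many as possible of each colour without reaching 18: 17 + 12 + 15 + 1 + 17 + 17 + 8 + 17 + 16 + 17 + 9 = 146.
The next one must give 18 of some colour, so 146 + 1 = 147.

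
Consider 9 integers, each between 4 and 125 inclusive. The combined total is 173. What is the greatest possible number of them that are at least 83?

1

Suppose k of them are at least 83. Those contribute at least 83 each and the other 9 − k at least 4 each.
So the total is at least 83k + 4(9 − k) = 36 + 79k. This must be ≤ 173, giving k ≤ 1.
k = 1 is achieved by 1 value at 83 and 8 at 4, total 115; add 58 to one value (staying below 83) to reach 173.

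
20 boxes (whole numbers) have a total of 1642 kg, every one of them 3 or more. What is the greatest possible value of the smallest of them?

The average is 1642/20 < 83, so some value is ≤ 82.
Achievable: 18 of them at 82 and 2 at 83 total 1642.

82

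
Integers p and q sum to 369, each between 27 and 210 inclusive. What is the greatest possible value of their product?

With p + q fixed, pq peaks when the two are closest together.
Taking p = 184 and q = 185 (both in [27, 210]) gives pq = 34040.

34040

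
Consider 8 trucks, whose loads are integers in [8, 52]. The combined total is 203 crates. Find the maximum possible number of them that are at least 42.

With k values at 42 or above and the rest at least 8, the sum is at least 64 + 34k.
Since the sum is 203, we need 34k ≤ 139, i.e. k ≤ 4.
k = 4 is achieved by 4 values at 42 and 4 at 8, total 200; add 3 to one value (staying below 42) to reach 203.

4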